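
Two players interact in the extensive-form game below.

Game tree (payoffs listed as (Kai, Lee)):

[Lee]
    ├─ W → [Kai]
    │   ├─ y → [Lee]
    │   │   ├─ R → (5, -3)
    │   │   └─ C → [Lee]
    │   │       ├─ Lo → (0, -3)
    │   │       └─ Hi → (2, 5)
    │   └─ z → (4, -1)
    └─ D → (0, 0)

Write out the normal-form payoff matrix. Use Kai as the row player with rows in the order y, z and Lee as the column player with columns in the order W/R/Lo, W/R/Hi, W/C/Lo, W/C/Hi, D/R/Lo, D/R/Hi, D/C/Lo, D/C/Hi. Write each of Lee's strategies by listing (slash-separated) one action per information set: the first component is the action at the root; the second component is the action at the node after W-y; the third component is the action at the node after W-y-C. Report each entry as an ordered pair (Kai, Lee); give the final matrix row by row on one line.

y: (5,-3) (5,-3) (0,-3) (2,5) (0,0) (0,0) (0,0) (0,0) | z: (4,-1) (4,-1) (4,-1) (4,-1) (0,0) (0,0) (0,0) (0,0)

Row y: W/R/Lo→(5,-3), W/R/Hi→(5,-3), W/C/Lo→(0,-3), W/C/Hi→(2,5), D/R/Lo→(0,0), D/R/Hi→(0,0), D/C/Lo→(0,0), D/C/Hi→(0,0)
Row z: W/R/Lo→(4,-1), W/R/Hi→(4,-1), W/C/Lo→(4,-1), W/C/Hi→(4,-1), D/R/Lo→(0,0), D/R/Hi→(0,0), D/C/Lo→(0,0), D/C/Hi→(0,0)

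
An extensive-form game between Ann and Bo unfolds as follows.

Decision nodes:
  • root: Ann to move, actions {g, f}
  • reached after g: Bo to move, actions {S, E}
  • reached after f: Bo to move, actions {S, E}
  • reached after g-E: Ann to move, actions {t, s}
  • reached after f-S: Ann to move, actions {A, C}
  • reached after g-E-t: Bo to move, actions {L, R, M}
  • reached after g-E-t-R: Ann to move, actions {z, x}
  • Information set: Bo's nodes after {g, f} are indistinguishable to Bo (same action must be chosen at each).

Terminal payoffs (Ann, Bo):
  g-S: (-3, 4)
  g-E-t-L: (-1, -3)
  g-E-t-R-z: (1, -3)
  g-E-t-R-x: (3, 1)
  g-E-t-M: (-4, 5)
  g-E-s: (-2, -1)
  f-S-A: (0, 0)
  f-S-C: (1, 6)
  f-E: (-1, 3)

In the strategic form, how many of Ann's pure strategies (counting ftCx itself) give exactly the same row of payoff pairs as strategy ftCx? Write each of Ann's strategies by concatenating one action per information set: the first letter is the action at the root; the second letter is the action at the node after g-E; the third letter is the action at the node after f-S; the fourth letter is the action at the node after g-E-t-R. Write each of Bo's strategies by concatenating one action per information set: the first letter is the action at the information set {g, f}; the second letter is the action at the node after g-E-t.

Row for ftCx (columns SL, SR, SM, EL, ER, EM): (1,6) (1,6) (1,6) (-1,3) (-1,3) (-1,3).
Under ftCx, Ann's choice at the node after g-E and at the node after g-E-t-R can never be reached regardless of what Bo does, so varying those choices leaves every outcome unchanged.
Holding the reachable choices fixed and varying the unreachable ones freely already gives 2 × 2 = 4 equivalent strategies.
No other strategy reproduces this row, so those 4 are the full class: ftCz, ftCx, fsCz, fsCx.

4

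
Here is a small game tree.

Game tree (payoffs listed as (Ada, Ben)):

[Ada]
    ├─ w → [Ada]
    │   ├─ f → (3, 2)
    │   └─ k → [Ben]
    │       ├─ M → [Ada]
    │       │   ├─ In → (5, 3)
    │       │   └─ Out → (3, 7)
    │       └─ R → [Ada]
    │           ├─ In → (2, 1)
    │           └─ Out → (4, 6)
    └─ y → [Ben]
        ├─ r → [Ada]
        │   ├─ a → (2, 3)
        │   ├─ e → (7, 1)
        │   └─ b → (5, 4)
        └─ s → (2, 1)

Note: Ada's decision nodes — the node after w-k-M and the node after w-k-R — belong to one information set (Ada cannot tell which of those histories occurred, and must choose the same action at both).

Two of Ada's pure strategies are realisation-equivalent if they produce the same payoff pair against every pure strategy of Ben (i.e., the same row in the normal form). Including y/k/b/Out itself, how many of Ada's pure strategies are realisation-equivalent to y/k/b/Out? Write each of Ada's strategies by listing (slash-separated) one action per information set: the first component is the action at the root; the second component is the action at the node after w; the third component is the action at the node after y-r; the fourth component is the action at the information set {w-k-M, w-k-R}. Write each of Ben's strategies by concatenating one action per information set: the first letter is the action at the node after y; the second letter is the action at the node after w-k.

Row for y/k/b/Out (columns rM, rR, sM, sR): (5,4) (5,4) (2,1) (2,1).
Under y/k/b/Out, Ada's choice at the node after w and at the information set {w-k-M, w-k-R} can never be reached regardless of what Ben does, so varying those choices leaves every outcome unchanged.
Holding the reachable choices fixed and varying the unreachable ones freely already gives 2 × 2 = 4 equivalent strategies.
No other strategy reproduces this row, so those 4 are the full class: y/f/b/In, y/f/b/Out, y/k/b/In, y/k/b/Out.

4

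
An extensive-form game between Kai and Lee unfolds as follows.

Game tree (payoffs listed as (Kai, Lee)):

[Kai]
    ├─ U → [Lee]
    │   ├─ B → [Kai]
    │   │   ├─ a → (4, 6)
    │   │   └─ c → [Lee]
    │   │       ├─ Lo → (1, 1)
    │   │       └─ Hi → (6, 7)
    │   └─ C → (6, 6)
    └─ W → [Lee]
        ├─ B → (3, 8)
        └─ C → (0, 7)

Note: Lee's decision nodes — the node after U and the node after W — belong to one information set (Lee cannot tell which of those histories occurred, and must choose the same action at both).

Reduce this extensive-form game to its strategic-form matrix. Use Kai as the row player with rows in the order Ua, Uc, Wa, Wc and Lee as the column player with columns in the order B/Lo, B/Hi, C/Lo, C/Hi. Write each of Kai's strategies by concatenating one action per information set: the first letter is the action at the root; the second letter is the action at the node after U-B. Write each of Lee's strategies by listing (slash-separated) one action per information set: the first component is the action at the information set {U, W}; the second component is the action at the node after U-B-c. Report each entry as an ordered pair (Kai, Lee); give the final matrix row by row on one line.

Ua: (4,6) (4,6) (6,6) (6,6) | Uc: (1,1) (6,7) (6,6) (6,6) | Wa: (3,8) (3,8) (0,7) (0,7) | Wc: (3,8) (3,8) (0,7) (0,7)

Row Ua: B/Lo→(4,6), B/Hi→(4,6), C/Lo→(6,6), C/Hi→(6,6)
Row Uc: B/Lo→(1,1), B/Hi→(6,7), C/Lo→(6,6), C/Hi→(6,6)
Row Wa: B/Lo→(3,8), B/Hi→(3,8), C/Lo→(0,7), C/Hi→(0,7)
Row Wc: B/Lo→(3,8), B/Hi→(3,8), C/Lo→(0,7), C/Hi→(0,7)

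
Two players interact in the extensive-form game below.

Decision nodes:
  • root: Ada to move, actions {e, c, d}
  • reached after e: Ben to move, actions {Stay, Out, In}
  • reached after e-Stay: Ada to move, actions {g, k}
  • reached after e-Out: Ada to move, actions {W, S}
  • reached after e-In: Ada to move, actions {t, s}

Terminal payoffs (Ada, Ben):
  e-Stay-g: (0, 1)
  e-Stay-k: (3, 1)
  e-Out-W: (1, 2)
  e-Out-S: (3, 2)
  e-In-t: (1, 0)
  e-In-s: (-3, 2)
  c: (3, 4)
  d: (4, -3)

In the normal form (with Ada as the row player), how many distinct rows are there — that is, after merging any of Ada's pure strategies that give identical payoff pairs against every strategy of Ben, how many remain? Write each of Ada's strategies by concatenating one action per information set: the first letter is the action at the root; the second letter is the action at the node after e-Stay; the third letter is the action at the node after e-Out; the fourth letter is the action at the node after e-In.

10

Ada has 24 pure strategies: egWt, egWs, egSt, egSs, ekWt, ekWs, ekSt, ekSs, cgWt, cgWs, cgSt, cgSs, ckWt, ckWs, ckSt, ckSs, dgWt, dgWs, dgSt, dgSs, dkWt, dkWs, dkSt, dkSs. Columns: Stay, Out, In.
{egWt} → row (0,1) (1,2) (1,0)
{egWs} → row (0,1) (1,2) (-3,2)
{egSt} → row (0,1) (3,2) (1,0)
{egSs} → row (0,1) (3,2) (-3,2)
{ekWt} → row (3,1) (1,2) (1,0)
{ekWs} → row (3,1) (1,2) (-3,2)
{ekSt} → row (3,1) (3,2) (1,0)
{ekSs} → row (3,1) (3,2) (-3,2)
{cgWt, cgWs, cgSt, cgSs, ckWt, ckWs, ckSt, ckSs} → row (3,4) (3,4) (3,4)
{dgWt, dgWs, dgSt, dgSs, dkWt, dkWs, dkSt, dkSs} → row (4,-3) (4,-3) (4,-3)
That's 10 distinct rows out of 24 strategies.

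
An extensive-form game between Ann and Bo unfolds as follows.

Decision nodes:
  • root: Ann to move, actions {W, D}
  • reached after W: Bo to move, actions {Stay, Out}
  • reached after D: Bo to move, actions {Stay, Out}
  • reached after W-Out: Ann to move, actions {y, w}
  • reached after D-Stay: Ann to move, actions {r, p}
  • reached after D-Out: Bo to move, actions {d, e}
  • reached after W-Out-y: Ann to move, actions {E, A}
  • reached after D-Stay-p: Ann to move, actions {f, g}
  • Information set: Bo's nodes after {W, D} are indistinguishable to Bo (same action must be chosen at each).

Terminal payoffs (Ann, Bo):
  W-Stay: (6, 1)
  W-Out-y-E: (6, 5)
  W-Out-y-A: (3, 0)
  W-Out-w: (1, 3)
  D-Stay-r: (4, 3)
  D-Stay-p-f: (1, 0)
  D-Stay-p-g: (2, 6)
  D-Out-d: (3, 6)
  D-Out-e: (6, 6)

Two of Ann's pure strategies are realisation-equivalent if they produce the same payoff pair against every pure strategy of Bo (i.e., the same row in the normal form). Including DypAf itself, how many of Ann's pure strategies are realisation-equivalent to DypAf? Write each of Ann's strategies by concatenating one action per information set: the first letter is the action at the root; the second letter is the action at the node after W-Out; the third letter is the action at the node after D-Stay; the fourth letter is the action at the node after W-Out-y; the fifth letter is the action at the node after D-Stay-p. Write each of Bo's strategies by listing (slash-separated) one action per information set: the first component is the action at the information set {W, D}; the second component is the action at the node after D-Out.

Row for DypAf (columns Stay/d, Stay/e, Out/d, Out/e): (1,0) (1,0) (3,6) (6,6).
Under DypAf, Ann's choice at the node after W-Out and at the node after W-Out-y can never be reached regardless of what Bo does, so varying those choices leaves every outcome unchanged.
Holding the reachable choices fixed and varying the unreachable ones freely already gives 2 × 2 = 4 equivalent strategies.
No other strategy reproduces this row, so those 4 are the full class: DypEf, DypAf, DwpEf, DwpAf.

4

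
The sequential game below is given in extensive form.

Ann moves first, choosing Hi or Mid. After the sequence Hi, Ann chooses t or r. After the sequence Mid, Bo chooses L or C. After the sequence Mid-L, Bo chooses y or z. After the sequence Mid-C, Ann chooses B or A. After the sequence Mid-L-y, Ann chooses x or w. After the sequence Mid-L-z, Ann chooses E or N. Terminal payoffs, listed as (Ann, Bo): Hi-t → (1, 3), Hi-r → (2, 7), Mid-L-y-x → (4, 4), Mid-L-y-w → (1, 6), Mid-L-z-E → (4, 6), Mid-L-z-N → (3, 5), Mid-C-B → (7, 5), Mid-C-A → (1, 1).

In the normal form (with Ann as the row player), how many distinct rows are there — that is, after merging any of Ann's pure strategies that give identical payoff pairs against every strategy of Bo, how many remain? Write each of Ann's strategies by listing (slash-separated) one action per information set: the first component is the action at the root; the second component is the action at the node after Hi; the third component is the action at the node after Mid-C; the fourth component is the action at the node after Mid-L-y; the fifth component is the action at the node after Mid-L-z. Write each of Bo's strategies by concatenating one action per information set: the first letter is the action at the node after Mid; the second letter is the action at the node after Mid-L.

Ann has 32 pure strategies: Hi/t/B/x/E, Hi/t/B/x/N, Hi/t/B/w/E, Hi/t/B/w/N, Hi/t/A/x/E, Hi/t/A/x/N, Hi/t/A/w/E, Hi/t/A/w/N, Hi/r/B/x/E, Hi/r/B/x/N, Hi/r/B/w/E, Hi/r/B/w/N, Hi/r/A/x/E, Hi/r/A/x/N, Hi/r/A/w/E, Hi/r/A/w/N, Mid/t/B/x/E, Mid/t/B/x/N, Mid/t/B/w/E, Mid/t/B/w/N, Mid/t/A/x/E, Mid/t/A/x/N, Mid/t/A/w/E, Mid/t/A/w/N, Mid/r/B/x/E, Mid/r/B/x/N, Mid/r/B/w/E, Mid/r/B/w/N, Mid/r/A/x/E, Mid/r/A/x/N, Mid/r/A/w/E, Mid/r/A/w/N. Columns: Ly, Lz, Cy, Cz.
{Hi/t/B/x/E, Hi/t/B/x/N, Hi/t/B/w/E, Hi/t/B/w/N, Hi/t/A/x/E, Hi/t/A/x/N, Hi/t/A/w/E, Hi/t/A/w/N} → row (1,3) (1,3) (1,3) (1,3)
{Hi/r/B/x/E, Hi/r/B/x/N, Hi/r/B/w/E, Hi/r/B/w/N, Hi/r/A/x/E, Hi/r/A/x/N, Hi/r/A/w/E, Hi/r/A/w/N} → row (2,7) (2,7) (2,7) (2,7)
{Mid/t/B/x/E, Mid/r/B/x/E} → row (4,4) (4,6) (7,5) (7,5)
{Mid/t/B/x/N, Mid/r/B/x/N} → row (4,4) (3,5) (7,5) (7,5)
{Mid/t/B/w/E, Mid/r/B/w/E} → row (1,6) (4,6) (7,5) (7,5)
{Mid/t/B/w/N, Mid/r/B/w/N} → row (1,6) (3,5) (7,5) (7,5)
{Mid/t/A/x/E, Mid/r/A/x/E} → row (4,4) (4,6) (1,1) (1,1)
{Mid/t/A/x/N, Mid/r/A/x/N} → row (4,4) (3,5) (1,1) (1,1)
{Mid/t/A/w/E, Mid/r/A/w/E} → row (1,6) (4,6) (1,1) (1,1)
{Mid/t/A/w/N, Mid/r/A/w/N} → row (1,6) (3,5) (1,1) (1,1)
That's 10 distinct rows out of 32 strategies.

10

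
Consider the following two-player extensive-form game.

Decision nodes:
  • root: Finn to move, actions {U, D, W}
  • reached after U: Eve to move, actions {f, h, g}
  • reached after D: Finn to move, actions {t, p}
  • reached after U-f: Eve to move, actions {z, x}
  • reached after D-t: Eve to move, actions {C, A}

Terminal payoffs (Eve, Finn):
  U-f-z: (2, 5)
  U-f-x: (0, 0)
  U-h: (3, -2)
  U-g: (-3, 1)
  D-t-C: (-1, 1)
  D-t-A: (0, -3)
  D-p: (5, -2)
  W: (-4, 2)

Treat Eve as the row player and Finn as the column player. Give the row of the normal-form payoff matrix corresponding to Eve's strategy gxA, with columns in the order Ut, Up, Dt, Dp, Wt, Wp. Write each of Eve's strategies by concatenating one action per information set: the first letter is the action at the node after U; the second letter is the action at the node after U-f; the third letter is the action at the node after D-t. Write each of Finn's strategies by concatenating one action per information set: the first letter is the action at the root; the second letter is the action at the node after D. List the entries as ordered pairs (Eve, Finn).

vs Ut: Finn plays U → Eve plays g at [U] → (-3, 1)
vs Up: Finn plays U → Eve plays g at [U] → (-3, 1)
vs Dt: Finn plays D → Finn plays t at [D] → Eve plays A at [D-t] → (0, -3)
vs Dp: Finn plays D → Finn plays p at [D] → (5, -2)
vs Wt: Finn plays W → (-4, 2)
vs Wp: Finn plays W → (-4, 2)

(-3,1) (-3,1) (0,-3) (5,-2) (-4,2) (-4,2)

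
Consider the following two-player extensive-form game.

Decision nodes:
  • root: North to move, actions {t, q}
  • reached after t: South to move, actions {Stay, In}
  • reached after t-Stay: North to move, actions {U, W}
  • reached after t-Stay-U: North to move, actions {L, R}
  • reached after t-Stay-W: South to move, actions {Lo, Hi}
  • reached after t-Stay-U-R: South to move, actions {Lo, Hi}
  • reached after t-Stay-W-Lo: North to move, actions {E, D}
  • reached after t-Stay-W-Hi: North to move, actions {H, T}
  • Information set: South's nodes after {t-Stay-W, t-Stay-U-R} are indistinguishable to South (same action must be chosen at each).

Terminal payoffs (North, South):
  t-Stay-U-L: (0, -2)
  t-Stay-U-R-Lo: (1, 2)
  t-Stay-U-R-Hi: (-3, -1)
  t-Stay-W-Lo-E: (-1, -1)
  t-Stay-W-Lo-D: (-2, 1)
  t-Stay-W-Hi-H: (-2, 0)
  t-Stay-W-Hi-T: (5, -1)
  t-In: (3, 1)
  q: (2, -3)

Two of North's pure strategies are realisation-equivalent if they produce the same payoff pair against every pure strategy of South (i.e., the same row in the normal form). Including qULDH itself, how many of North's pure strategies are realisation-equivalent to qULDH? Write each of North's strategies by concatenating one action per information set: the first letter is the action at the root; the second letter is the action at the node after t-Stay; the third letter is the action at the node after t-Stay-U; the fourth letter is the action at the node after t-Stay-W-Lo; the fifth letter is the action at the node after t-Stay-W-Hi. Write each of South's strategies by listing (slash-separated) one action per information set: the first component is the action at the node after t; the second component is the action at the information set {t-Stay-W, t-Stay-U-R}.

16

Row for qULDH (columns Stay/Lo, Stay/Hi, In/Lo, In/Hi): (2,-3) (2,-3) (2,-3) (2,-3).
Under qULDH, North's choice at the node after t-Stay and at the node after t-Stay-U and at the node after t-Stay-W-Lo and at the node after t-Stay-W-Hi can never be reached regardless of what South does, so varying those choices leaves every outcome unchanged.
Holding the reachable choices fixed and varying the unreachable ones freely already gives 2 × 2 × 2 × 2 = 16 equivalent strategies.
No other strategy reproduces this row, so those 16 are the full class: qULEH, qULET, qULDH, qULDT, qUREH, qURET, qURDH, qURDT, qWLEH, qWLET, qWLDH, qWLDT, qWREH, qWRET, qWRDH, qWRDT.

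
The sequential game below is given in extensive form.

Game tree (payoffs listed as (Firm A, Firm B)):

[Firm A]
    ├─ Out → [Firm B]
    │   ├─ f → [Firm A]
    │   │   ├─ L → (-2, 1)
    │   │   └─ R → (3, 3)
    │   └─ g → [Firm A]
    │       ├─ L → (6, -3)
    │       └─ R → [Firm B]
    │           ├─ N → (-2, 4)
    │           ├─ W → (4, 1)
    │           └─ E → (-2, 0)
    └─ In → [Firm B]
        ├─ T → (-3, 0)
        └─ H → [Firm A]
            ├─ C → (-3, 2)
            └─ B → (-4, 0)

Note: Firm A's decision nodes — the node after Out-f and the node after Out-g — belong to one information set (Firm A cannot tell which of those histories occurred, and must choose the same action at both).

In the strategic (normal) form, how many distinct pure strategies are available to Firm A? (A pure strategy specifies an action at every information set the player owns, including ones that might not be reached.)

Firm A owns the root with actions {Out, In} — two choices.
Firm A owns the information set {Out-f, Out-g} with actions {L, R} — two choices.
Firm A owns the node after In-H with actions {C, B} — two choices.
A pure strategy fixes one action at each information set independently, so the count is the product 2 × 2 × 2 = 8.
(For reference, Firm B has 12 pure strategies, giving a 8×12 normal-form matrix.)

8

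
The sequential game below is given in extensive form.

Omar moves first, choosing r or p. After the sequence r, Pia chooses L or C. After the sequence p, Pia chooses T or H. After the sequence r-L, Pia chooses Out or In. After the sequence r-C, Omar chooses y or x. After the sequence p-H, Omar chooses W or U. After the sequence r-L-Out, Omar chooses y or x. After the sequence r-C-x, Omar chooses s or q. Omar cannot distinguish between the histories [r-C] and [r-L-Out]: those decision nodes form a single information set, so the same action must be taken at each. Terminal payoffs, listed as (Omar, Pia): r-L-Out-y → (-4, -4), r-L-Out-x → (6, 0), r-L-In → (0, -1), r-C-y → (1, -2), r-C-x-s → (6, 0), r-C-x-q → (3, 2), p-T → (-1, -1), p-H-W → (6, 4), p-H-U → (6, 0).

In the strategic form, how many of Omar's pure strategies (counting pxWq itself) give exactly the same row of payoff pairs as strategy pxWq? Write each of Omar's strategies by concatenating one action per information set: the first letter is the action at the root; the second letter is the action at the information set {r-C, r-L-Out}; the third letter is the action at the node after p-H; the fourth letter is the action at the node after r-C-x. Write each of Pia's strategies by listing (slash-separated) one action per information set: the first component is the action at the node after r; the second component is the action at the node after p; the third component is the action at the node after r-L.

Row for pxWq (columns L/T/Out, L/T/In, L/H/Out, L/H/In, C/T/Out, C/T/In, C/H/Out, C/H/In): (-1,-1) (-1,-1) (6,4) (6,4) (-1,-1) (-1,-1) (6,4) (6,4).
Under pxWq, Omar's choice at the information set {r-C, r-L-Out} and at the node after r-C-x can never be reached regardless of what Pia does, so varying those choices leaves every outcome unchanged.
Holding the reachable choices fixed and varying the unreachable ones freely already gives 2 × 2 = 4 equivalent strategies.
No other strategy reproduces this row, so those 4 are the full class: pyWs, pyWq, pxWs, pxWq.

4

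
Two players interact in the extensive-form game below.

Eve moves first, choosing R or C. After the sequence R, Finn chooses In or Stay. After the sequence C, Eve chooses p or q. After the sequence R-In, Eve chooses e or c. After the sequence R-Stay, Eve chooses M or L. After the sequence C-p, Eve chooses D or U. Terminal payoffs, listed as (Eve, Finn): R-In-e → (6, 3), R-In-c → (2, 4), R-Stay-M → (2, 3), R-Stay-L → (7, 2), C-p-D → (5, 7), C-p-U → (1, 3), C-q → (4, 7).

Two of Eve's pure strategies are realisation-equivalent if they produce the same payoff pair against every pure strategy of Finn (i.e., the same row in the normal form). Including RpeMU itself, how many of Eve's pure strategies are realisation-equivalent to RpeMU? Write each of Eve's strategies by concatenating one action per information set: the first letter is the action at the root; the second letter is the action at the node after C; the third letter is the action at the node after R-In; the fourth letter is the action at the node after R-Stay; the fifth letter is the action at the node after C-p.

4

Row for RpeMU (columns In, Stay): (6,3) (2,3).
Under RpeMU, Eve's choice at the node after C and at the node after C-p can never be reached regardless of what Finn does, so varying those choices leaves every outcome unchanged.
Holding the reachable choices fixed and varying the unreachable ones freely already gives 2 × 2 = 4 equivalent strategies.
No other strategy reproduces this row, so those 4 are the full class: RpeMD, RpeMU, RqeMD, RqeMU.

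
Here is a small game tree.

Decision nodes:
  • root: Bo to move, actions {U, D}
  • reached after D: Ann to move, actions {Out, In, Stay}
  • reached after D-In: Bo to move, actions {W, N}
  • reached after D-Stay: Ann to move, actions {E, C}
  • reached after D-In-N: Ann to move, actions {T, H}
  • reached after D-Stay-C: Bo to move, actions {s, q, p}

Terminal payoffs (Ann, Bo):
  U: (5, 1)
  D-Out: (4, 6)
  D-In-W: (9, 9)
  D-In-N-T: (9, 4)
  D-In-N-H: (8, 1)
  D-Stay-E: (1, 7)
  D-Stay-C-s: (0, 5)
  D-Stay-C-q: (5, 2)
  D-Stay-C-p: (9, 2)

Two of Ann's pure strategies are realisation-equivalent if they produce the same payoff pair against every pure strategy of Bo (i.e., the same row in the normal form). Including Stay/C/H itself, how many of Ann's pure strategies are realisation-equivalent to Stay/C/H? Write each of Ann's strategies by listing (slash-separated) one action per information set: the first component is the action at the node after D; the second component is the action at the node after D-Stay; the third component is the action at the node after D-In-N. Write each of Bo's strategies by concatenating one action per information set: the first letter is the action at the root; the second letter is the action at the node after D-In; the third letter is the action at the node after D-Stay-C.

2

Row for Stay/C/H (columns UWs, UWq, UWp, UNs, UNq, UNp, DWs, DWq, DWp, DNs, DNq, DNp): (5,1) (5,1) (5,1) (5,1) (5,1) (5,1) (0,5) (5,2) (9,2) (0,5) (5,2) (9,2).
Under Stay/C/H, Ann's choice at the node after D-In-N can never be reached regardless of what Bo does, so varying those choices leaves every outcome unchanged.
Holding the reachable choices fixed and varying the unreachable one freely already gives 2 equivalent strategies.
No other strategy reproduces this row, so those 2 are the full class: Stay/C/T, Stay/C/H.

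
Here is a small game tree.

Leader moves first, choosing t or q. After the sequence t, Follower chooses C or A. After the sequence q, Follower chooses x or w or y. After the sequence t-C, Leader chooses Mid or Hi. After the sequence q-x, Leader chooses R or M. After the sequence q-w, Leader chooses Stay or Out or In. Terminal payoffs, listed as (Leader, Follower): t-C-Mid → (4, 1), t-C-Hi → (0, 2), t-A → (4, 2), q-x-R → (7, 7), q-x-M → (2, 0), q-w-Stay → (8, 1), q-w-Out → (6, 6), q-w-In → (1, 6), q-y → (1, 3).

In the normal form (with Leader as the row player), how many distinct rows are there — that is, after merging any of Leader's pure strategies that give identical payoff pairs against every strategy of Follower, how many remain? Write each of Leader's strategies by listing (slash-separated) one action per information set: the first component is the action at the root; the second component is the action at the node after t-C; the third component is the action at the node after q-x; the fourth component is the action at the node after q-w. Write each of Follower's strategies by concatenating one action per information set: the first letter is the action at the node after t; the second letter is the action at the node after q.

8

Leader has 24 pure strategies: t/Mid/R/Stay, t/Mid/R/Out, t/Mid/R/In, t/Mid/M/Stay, t/Mid/M/Out, t/Mid/M/In, t/Hi/R/Stay, t/Hi/R/Out, t/Hi/R/In, t/Hi/M/Stay, t/Hi/M/Out, t/Hi/M/In, q/Mid/R/Stay, q/Mid/R/Out, q/Mid/R/In, q/Mid/M/Stay, q/Mid/M/Out, q/Mid/M/In, q/Hi/R/Stay, q/Hi/R/Out, q/Hi/R/In, q/Hi/M/Stay, q/Hi/M/Out, q/Hi/M/In. Columns: Cx, Cw, Cy, Ax, Aw, Ay.
{t/Mid/R/Stay, t/Mid/R/Out, t/Mid/R/In, t/Mid/M/Stay, t/Mid/M/Out, t/Mid/M/In} → row (4,1) (4,1) (4,1) (4,2) (4,2) (4,2)
{t/Hi/R/Stay, t/Hi/R/Out, t/Hi/R/In, t/Hi/M/Stay, t/Hi/M/Out, t/Hi/M/In} → row (0,2) (0,2) (0,2) (4,2) (4,2) (4,2)
{q/Mid/R/Stay, q/Hi/R/Stay} → row (7,7) (8,1) (1,3) (7,7) (8,1) (1,3)
{q/Mid/R/Out, q/Hi/R/Out} → row (7,7) (6,6) (1,3) (7,7) (6,6) (1,3)
{q/Mid/R/In, q/Hi/R/In} → row (7,7) (1,6) (1,3) (7,7) (1,6) (1,3)
{q/Mid/M/Stay, q/Hi/M/Stay} → row (2,0) (8,1) (1,3) (2,0) (8,1) (1,3)
{q/Mid/M/Out, q/Hi/M/Out} → row (2,0) (6,6) (1,3) (2,0) (6,6) (1,3)
{q/Mid/M/In, q/Hi/M/In} → row (2,0) (1,6) (1,3) (2,0) (1,6) (1,3)
That's 8 distinct rows out of 24 strategies.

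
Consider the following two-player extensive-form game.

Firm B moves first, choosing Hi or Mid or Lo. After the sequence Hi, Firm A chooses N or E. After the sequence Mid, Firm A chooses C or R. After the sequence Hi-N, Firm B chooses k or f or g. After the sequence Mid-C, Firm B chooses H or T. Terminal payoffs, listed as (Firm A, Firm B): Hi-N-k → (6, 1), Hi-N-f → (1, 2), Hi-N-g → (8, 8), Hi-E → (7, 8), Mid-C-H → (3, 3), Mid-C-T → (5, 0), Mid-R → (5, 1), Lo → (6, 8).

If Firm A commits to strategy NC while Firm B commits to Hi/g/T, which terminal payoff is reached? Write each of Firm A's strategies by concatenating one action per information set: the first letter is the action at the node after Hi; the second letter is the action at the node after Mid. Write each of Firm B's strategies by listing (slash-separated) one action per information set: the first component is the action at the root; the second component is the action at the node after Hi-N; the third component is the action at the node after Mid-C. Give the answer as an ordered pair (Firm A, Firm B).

(8, 8)

Trace the play path from the root:
  Firm B plays Hi
  Firm A plays N at [Hi]
  Firm B plays g at [Hi-N]
→ terminal payoff (8, 8).
(Firm A's choice at the node after Mid is never reached on this path, so it doesn't affect the outcome.)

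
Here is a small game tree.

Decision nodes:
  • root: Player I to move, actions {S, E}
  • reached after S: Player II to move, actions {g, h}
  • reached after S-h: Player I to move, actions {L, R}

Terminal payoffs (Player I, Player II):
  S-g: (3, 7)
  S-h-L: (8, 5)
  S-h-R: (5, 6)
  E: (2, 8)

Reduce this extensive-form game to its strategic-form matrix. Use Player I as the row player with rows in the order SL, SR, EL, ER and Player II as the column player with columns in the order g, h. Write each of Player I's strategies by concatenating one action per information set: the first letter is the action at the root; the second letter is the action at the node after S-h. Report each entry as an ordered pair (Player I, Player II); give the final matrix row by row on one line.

SL: (3,7) (8,5) | SR: (3,7) (5,6) | EL: (2,8) (2,8) | ER: (2,8) (2,8)

Row SL: g→(3,7), h→(8,5)
Row SR: g→(3,7), h→(5,6)
Row EL: g→(2,8), h→(2,8)
Row ER: g→(2,8), h→(2,8)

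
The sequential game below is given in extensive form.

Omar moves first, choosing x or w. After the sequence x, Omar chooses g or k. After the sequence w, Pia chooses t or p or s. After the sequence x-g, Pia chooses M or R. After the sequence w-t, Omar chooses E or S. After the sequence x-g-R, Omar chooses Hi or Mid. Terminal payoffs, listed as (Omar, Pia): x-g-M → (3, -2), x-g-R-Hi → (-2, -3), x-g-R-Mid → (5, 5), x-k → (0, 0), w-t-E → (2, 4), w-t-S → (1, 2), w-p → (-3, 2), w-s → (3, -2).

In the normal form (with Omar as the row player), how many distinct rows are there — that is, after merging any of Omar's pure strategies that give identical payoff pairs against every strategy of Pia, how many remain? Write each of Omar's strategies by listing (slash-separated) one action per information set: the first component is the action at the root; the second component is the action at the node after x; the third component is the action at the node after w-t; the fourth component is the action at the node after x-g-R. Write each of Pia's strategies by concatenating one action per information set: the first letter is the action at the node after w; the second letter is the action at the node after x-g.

5

Omar has 16 pure strategies: x/g/E/Hi, x/g/E/Mid, x/g/S/Hi, x/g/S/Mid, x/k/E/Hi, x/k/E/Mid, x/k/S/Hi, x/k/S/Mid, w/g/E/Hi, w/g/E/Mid, w/g/S/Hi, w/g/S/Mid, w/k/E/Hi, w/k/E/Mid, w/k/S/Hi, w/k/S/Mid. Columns: tM, tR, pM, pR, sM, sR.
{x/g/E/Hi, x/g/S/Hi} → row (3,-2) (-2,-3) (3,-2) (-2,-3) (3,-2) (-2,-3)
{x/g/E/Mid, x/g/S/Mid} → row (3,-2) (5,5) (3,-2) (5,5) (3,-2) (5,5)
{x/k/E/Hi, x/k/E/Mid, x/k/S/Hi, x/k/S/Mid} → row (0,0) (0,0) (0,0) (0,0) (0,0) (0,0)
{w/g/E/Hi, w/g/E/Mid, w/k/E/Hi, w/k/E/Mid} → row (2,4) (2,4) (-3,2) (-3,2) (3,-2) (3,-2)
{w/g/S/Hi, w/g/S/Mid, w/k/S/Hi, w/k/S/Mid} → row (1,2) (1,2) (-3,2) (-3,2) (3,-2) (3,-2)
That's 5 distinct rows out of 16 strategies.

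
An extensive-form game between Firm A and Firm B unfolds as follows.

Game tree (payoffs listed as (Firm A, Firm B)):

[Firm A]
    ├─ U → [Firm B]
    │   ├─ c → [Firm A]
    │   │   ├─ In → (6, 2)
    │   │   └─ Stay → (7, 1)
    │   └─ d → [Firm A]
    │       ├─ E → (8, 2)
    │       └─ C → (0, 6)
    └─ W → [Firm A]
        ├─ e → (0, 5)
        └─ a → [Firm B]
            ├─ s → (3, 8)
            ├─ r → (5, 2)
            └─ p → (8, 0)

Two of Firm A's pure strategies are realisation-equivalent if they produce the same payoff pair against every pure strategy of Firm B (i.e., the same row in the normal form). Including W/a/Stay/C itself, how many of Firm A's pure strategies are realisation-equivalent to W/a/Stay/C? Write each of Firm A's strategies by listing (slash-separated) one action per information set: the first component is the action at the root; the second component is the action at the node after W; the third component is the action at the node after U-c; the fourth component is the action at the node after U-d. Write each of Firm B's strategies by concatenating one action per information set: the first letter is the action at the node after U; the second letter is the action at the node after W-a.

Row for W/a/Stay/C (columns cs, cr, cp, ds, dr, dp): (3,8) (5,2) (8,0) (3,8) (5,2) (8,0).
Under W/a/Stay/C, Firm A's choice at the node after U-c and at the node after U-d can never be reached regardless of what Firm B does, so varying those choices leaves every outcome unchanged.
Holding the reachable choices fixed and varying the unreachable ones freely already gives 2 × 2 = 4 equivalent strategies.
No other strategy reproduces this row, so those 4 are the full class: W/a/In/E, W/a/In/C, W/a/Stay/E, W/a/Stay/C.

4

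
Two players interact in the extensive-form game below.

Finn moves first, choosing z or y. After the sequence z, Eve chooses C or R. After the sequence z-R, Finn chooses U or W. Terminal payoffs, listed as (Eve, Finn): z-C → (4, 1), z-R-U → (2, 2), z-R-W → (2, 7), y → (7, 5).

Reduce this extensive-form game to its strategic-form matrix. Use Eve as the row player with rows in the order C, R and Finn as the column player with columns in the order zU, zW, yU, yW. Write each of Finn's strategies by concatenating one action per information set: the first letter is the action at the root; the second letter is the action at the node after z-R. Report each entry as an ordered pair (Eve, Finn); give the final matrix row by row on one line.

C: (4,1) (4,1) (7,5) (7,5) | R: (2,2) (2,7) (7,5) (7,5)

           zU       zW       yU       yW
   C    (4,1)    (4,1)    (7,5)    (7,5)
   R    (2,2)    (2,7)    (7,5)    (7,5)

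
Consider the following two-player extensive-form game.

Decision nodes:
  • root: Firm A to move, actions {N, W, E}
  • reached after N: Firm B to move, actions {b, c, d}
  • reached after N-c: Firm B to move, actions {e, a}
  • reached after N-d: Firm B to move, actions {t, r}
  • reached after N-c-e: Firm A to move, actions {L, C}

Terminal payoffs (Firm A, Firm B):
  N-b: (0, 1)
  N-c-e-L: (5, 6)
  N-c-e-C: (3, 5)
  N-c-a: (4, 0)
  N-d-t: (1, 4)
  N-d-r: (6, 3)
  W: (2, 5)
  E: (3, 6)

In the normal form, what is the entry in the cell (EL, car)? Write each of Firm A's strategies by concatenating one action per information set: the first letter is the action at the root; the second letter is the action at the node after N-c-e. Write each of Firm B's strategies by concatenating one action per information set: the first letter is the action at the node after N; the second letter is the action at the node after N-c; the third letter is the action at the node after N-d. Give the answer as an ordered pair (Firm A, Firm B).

(3, 6)

Trace the play path from the root:
  Firm A plays E
→ terminal payoff (3, 6).
(Firm A's choice at the node after N-c-e is never reached on this path, so it doesn't affect the outcome.)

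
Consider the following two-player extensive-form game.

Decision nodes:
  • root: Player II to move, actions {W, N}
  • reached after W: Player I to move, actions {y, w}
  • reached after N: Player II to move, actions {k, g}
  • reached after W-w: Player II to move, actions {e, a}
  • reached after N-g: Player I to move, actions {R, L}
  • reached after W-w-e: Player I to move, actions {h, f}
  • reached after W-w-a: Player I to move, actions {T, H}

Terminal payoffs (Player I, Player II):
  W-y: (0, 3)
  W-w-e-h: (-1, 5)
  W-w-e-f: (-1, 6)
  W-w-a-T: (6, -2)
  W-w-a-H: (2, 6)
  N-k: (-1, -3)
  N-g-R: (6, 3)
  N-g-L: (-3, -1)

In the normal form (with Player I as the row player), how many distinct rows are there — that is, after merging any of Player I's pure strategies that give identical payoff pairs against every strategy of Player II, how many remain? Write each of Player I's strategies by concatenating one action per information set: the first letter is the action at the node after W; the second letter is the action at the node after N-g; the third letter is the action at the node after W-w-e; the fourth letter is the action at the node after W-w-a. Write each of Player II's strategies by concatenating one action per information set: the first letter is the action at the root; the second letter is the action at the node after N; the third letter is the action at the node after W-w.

Player I has 16 pure strategies: yRhT, yRhH, yRfT, yRfH, yLhT, yLhH, yLfT, yLfH, wRhT, wRhH, wRfT, wRfH, wLhT, wLhH, wLfT, wLfH. Columns: Wke, Wka, Wge, Wga, Nke, Nka, Nge, Nga.
{yRhT, yRhH, yRfT, yRfH} → row (0,3) (0,3) (0,3) (0,3) (-1,-3) (-1,-3) (6,3) (6,3)
{yLhT, yLhH, yLfT, yLfH} → row (0,3) (0,3) (0,3) (0,3) (-1,-3) (-1,-3) (-3,-1) (-3,-1)
{wRhT} → row (-1,5) (6,-2) (-1,5) (6,-2) (-1,-3) (-1,-3) (6,3) (6,3)
{wRhH} → row (-1,5) (2,6) (-1,5) (2,6) (-1,-3) (-1,-3) (6,3) (6,3)
{wRfT} → row (-1,6) (6,-2) (-1,6) (6,-2) (-1,-3) (-1,-3) (6,3) (6,3)
{wRfH} → row (-1,6) (2,6) (-1,6) (2,6) (-1,-3) (-1,-3) (6,3) (6,3)
{wLhT} → row (-1,5) (6,-2) (-1,5) (6,-2) (-1,-3) (-1,-3) (-3,-1) (-3,-1)
{wLhH} → row (-1,5) (2,6) (-1,5) (2,6) (-1,-3) (-1,-3) (-3,-1) (-3,-1)
{wLfT} → row (-1,6) (6,-2) (-1,6) (6,-2) (-1,-3) (-1,-3) (-3,-1) (-3,-1)
{wLfH} → row (-1,6) (2,6) (-1,6) (2,6) (-1,-3) (-1,-3) (-3,-1) (-3,-1)
That's 10 distinct rows out of 16 strategies.

10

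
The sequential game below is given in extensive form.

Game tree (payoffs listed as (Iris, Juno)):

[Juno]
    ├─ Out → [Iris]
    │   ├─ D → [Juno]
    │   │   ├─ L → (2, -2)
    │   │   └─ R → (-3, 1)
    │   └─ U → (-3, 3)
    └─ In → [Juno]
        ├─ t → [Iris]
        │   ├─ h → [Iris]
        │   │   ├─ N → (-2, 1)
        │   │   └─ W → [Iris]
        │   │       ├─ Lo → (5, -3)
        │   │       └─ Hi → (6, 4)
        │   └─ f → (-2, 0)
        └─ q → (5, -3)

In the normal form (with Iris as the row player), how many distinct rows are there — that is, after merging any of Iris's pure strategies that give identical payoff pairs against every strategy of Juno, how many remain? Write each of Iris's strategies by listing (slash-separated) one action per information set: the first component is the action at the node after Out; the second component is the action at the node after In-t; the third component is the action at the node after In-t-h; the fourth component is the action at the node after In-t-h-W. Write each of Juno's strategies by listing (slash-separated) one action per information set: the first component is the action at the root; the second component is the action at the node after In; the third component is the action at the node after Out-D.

Iris has 16 pure strategies: D/h/N/Lo, D/h/N/Hi, D/h/W/Lo, D/h/W/Hi, D/f/N/Lo, D/f/N/Hi, D/f/W/Lo, D/f/W/Hi, U/h/N/Lo, U/h/N/Hi, U/h/W/Lo, U/h/W/Hi, U/f/N/Lo, U/f/N/Hi, U/f/W/Lo, U/f/W/Hi. Columns: Out/t/L, Out/t/R, Out/q/L, Out/q/R, In/t/L, In/t/R, In/q/L, In/q/R.
{D/h/N/Lo, D/h/N/Hi} → row (2,-2) (-3,1) (2,-2) (-3,1) (-2,1) (-2,1) (5,-3) (5,-3)
{D/h/W/Lo} → row (2,-2) (-3,1) (2,-2) (-3,1) (5,-3) (5,-3) (5,-3) (5,-3)
{D/h/W/Hi} → row (2,-2) (-3,1) (2,-2) (-3,1) (6,4) (6,4) (5,-3) (5,-3)
{D/f/N/Lo, D/f/N/Hi, D/f/W/Lo, D/f/W/Hi} → row (2,-2) (-3,1) (2,-2) (-3,1) (-2,0) (-2,0) (5,-3) (5,-3)
{U/h/N/Lo, U/h/N/Hi} → row (-3,3) (-3,3) (-3,3) (-3,3) (-2,1) (-2,1) (5,-3) (5,-3)
{U/h/W/Lo} → row (-3,3) (-3,3) (-3,3) (-3,3) (5,-3) (5,-3) (5,-3) (5,-3)
{U/h/W/Hi} → row (-3,3) (-3,3) (-3,3) (-3,3) (6,4) (6,4) (5,-3) (5,-3)
{U/f/N/Lo, U/f/N/Hi, U/f/W/Lo, U/f/W/Hi} → row (-3,3) (-3,3) (-3,3) (-3,3) (-2,0) (-2,0) (5,-3) (5,-3)
That's 8 distinct rows out of 16 strategies.

8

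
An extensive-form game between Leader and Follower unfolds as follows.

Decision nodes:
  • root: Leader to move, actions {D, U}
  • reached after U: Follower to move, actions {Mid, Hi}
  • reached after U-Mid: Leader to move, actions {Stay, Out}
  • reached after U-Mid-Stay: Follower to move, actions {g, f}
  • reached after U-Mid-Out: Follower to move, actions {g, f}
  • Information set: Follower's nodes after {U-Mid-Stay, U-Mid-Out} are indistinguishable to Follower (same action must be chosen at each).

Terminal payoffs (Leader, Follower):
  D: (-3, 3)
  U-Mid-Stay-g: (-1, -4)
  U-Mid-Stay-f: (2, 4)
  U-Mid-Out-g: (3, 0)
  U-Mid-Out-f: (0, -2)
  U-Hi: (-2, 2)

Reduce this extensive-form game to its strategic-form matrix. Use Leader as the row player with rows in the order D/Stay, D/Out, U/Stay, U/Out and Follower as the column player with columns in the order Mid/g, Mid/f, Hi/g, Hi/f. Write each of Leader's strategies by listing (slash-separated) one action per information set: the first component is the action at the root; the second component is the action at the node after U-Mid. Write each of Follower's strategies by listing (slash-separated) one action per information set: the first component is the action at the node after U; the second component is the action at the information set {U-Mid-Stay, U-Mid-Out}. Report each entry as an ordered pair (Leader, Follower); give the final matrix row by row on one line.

Row D/Stay: Mid/g→(-3,3), Mid/f→(-3,3), Hi/g→(-3,3), Hi/f→(-3,3)
Row D/Out: Mid/g→(-3,3), Mid/f→(-3,3), Hi/g→(-3,3), Hi/f→(-3,3)
Row U/Stay: Mid/g→(-1,-4), Mid/f→(2,4), Hi/g→(-2,2), Hi/f→(-2,2)
Row U/Out: Mid/g→(3,0), Mid/f→(0,-2), Hi/g→(-2,2), Hi/f→(-2,2)

D/Stay: (-3,3) (-3,3) (-3,3) (-3,3) | D/Out: (-3,3) (-3,3) (-3,3) (-3,3) | U/Stay: (-1,-4) (2,4) (-2,2) (-2,2) | U/Out: (3,0) (0,-2) (-2,2) (-2,2)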